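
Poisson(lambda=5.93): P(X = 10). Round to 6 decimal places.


P = e^(-lam) * lam^k / k!
e^(-5.93) ≈ 0.002658482
lam^k = 5.93^10 ≈ 53770853.944845
k! = 10! = 3628800
P = 0.002658482 * 53770853.944845 / 3628800 ≈ 0.039393

0.039393


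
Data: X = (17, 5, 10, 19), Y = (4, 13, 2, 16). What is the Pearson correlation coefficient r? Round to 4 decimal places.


r = sum((xi-xbar)(yi-ybar)) / sqrt(sum((xi-xbar)^2) * sum((yi-ybar)^2))
n = 4, xbar = 51/4 = 12.75, ybar = 35/4 = 8.75
Sxy = sum((xi-xbar)(yi-ybar)) = 10.75
Sxx = sum((xi-xbar)^2) = 124.75
Syy = sum((yi-ybar)^2) = 138.75
sqrt(Sxx*Syy) ≈ 131.563910
r = Sxy / sqrt(Sxx*Syy) = 10.75 / 131.563910 ≈ 0.081709

0.0817


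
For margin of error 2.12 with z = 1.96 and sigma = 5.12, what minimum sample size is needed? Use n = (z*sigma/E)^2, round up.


z*sigma/E = 1.96 * 5.12 / 2.12 = 6272/1325 ≈ 4.733585
(z*sigma/E)^2 ≈ 22.406826
round up: n = 23

23


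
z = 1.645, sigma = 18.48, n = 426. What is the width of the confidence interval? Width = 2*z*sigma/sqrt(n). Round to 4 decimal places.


width = 2*z*sigma/sqrt(n)
2*z*sigma = 2 * 1.645 * 18.48 = 60.7992
sqrt(426) ≈ 20.639767
width = 60.7992 / 20.639767 ≈ 2.945731

2.9457


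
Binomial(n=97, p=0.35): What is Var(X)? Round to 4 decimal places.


Var = n*p*(1-p) = 97 * 0.35 * 0.65 = 22.0675

22.0675


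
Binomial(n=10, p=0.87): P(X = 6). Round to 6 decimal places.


P = C(n,k) * p^k * (1-p)^(n-k)
C(10,6) = 210
p^k = 0.87^6 ≈ 0.4336262
(1-p)^(n-k) = 0.13^4 = 0.00028561
P = 210 * 0.4336262 * 0.00028561 ≈ 0.026008

0.026008


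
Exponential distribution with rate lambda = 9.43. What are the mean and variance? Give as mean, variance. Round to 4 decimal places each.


mean = 1/lam, var = 1/lam^2
mean = 1 / 9.43 = 100/943 ≈ 0.106045
lam^2 = 9.43^2 = 88.9249
var = 1 / 88.9249 ≈ 0.011245

0.1060, 0.0112


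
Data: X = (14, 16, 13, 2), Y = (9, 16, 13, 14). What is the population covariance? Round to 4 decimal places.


Cov = (1/n)*sum((xi-xbar)(yi-ybar))
n = 4, xbar = 45/4 = 11.25, ybar = 52/4 = 13
sum((xi-xbar)(yi-ybar)) = -6
Cov = -6 / 4 = -1.5

-1.5000


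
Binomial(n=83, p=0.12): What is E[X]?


E[X] = n*p = 83 * 0.12 = 9.96

9.96


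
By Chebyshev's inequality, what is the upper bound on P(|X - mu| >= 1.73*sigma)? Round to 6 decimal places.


P <= 1/k^2
k^2 = 1.73^2 = 2.9929
1/k^2 = 1 / 2.9929 ≈ 0.33412409

0.334124


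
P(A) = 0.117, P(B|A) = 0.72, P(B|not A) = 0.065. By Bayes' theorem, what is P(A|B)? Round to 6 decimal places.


P(A|B) = P(B|A)*P(A) / P(B), P(B) = P(B|A)*P(A) + P(B|not A)*P(not A)
P(B|A)*P(A) = 0.72 * 0.117 = 0.08424
P(B|not A)*P(not A) = 0.065 * 0.883 = 0.057395
P(B) = 0.08424 + 0.057395 = 0.141635
P(A|B) = 0.08424 / 0.141635 = 1296/2179 ≈ 0.59476824

0.594768


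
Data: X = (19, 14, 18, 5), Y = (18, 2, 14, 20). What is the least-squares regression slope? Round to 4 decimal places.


b = sum((xi-xbar)(yi-ybar)) / sum((xi-xbar)^2)
n = 4, xbar = 56/4 = 14, ybar = 54/4 = 13.5
Sxy = sum((xi-xbar)(yi-ybar)) = -34
Sxx = sum((xi-xbar)^2) = 122
b = Sxy / Sxx = -17/61 ≈ -0.278689

-0.2787


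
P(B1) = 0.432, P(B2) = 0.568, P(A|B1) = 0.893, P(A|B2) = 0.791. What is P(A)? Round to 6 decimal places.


P(A) = P(A|B1)*P(B1) + P(A|B2)*P(B2)
P(A|B1)*P(B1) = 0.893 * 0.432 = 0.385776
P(A|B2)*P(B2) = 0.791 * 0.568 = 0.449288
P(A) = 0.385776 + 0.449288 = 0.835064

0.835064


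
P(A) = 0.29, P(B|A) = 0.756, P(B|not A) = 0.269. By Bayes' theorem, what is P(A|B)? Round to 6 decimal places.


P(A|B) = P(B|A)*P(A) / P(B), P(B) = P(B|A)*P(A) + P(B|not A)*P(not A)
P(B|A)*P(A) = 0.756 * 0.29 = 0.21924
P(B|not A)*P(not A) = 0.269 * 0.71 = 0.19099
P(B) = 0.21924 + 0.19099 = 0.41023
P(A|B) = 0.21924 / 0.41023 ≈ 0.53443190

0.534432


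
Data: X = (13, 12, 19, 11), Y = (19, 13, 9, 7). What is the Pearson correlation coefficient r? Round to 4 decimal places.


r = sum((xi-xbar)(yi-ybar)) / sqrt(sum((xi-xbar)^2) * sum((yi-ybar)^2))
n = 4, xbar = 55/4 = 13.75, ybar = 48/4 = 12
Sxy = sum((xi-xbar)(yi-ybar)) = -9
Sxx = sum((xi-xbar)^2) = 38.75
Syy = sum((yi-ybar)^2) = 84
sqrt(Sxx*Syy) ≈ 57.052607
r = Sxy / sqrt(Sxx*Syy) = -9 / 57.052607 ≈ -0.157749

-0.1577


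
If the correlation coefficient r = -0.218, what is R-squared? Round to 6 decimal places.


R^2 = r^2 = (-0.218)^2 = 0.047524

0.047524


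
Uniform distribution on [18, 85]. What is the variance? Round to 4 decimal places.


Var = (b-a)^2 / 12
(b-a)^2 = (85 - 18)^2 = 4489
Var = 4489/12 ≈ 374.083333

374.0833


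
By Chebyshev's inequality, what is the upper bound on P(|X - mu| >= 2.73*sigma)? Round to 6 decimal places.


P <= 1/k^2
k^2 = 2.73^2 = 7.4529
1/k^2 = 1 / 7.4529 ≈ 0.13417596

0.134176


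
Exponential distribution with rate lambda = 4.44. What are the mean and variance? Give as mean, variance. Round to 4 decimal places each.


mean = 1/lam, var = 1/lam^2
mean = 1 / 4.44 = 25/111 ≈ 0.225225
lam^2 = 4.44^2 = 19.7136
var = 1 / 19.7136 ≈ 0.050726

0.2252, 0.0507


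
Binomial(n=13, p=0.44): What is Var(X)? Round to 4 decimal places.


Var = n*p*(1-p) = 13 * 0.44 * 0.56 = 3.2032

3.2032


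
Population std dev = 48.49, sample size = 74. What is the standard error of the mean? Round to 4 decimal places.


SE = sigma / sqrt(n)
sqrt(74) ≈ 8.602325
SE = 48.49 / 8.602325 ≈ 5.636848

5.6368


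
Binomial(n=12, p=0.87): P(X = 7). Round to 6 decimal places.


P = C(n,k) * p^k * (1-p)^(n-k)
C(12,7) = 792
p^k = 0.87^7 ≈ 0.3772548
(1-p)^(n-k) = 0.13^5 = 0.0000371293
P = 792 * 0.3772548 * 0.0000371293 ≈ 0.011094

0.011094


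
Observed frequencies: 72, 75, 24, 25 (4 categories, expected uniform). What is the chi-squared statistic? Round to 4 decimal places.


chi2 = sum((O-E)^2/E), E = total/4
total = 196, E = 196/4 = 49
(72 - 49)^2 / 49 = 529 / 49 = 529/49 ≈ 10.795918
(75 - 49)^2 / 49 = 676 / 49 = 676/49 ≈ 13.795918
(24 - 49)^2 / 49 = 625 / 49 = 625/49 ≈ 12.755102
(25 - 49)^2 / 49 = 576 / 49 = 576/49 ≈ 11.755102
chi2 = 2406/49 ≈ 49.102041

49.1020


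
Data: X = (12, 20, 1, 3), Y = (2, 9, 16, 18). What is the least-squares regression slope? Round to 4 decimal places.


b = sum((xi-xbar)(yi-ybar)) / sum((xi-xbar)^2)
n = 4, xbar = 36/4 = 9, ybar = 45/4 = 11.25
Sxy = sum((xi-xbar)(yi-ybar)) = -131
Sxx = sum((xi-xbar)^2) = 230
b = Sxy / Sxx = -131/230 ≈ -0.569565

-0.5696


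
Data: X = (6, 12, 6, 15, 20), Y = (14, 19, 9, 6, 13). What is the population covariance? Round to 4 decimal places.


Cov = (1/n)*sum((xi-xbar)(yi-ybar))
n = 5, xbar = 59/5 = 11.8, ybar = 61/5 = 12.2
sum((xi-xbar)(yi-ybar)) = -3.8
Cov = -3.8 / 5 = -0.76

-0.7600


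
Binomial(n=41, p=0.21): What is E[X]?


E[X] = n*p = 41 * 0.21 = 8.61

8.61


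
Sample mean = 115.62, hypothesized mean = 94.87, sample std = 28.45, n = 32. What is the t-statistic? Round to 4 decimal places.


t = (xbar - mu0) / (s/sqrt(n))
xbar - mu0 = 115.62 - 94.87 = 20.75
sqrt(32) ≈ 5.65685425
s/sqrt(n) = 28.45 / 5.65685425 ≈ 5.02929698
t = 20.75 / 5.02929698 ≈ 4.125825

4.1258


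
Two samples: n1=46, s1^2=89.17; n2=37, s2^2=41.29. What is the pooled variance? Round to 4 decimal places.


sp^2 = ((n1-1)*s1^2 + (n2-1)*s2^2)/(n1+n2-2)
(n1-1)*s1^2 = 45 * 89.17 = 4012.65
(n2-1)*s2^2 = 36 * 41.29 = 1486.44
numerator = 4012.65 + 1486.44 = 5499.09
n1+n2-2 = 81
sp^2 = 5499.09 / 81 = 67.89

67.8900


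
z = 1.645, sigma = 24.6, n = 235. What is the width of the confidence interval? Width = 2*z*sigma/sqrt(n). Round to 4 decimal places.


width = 2*z*sigma/sqrt(n)
2*z*sigma = 2 * 1.645 * 24.6 = 80.934
sqrt(235) ≈ 15.329710
width = 80.934 / 15.329710 ≈ 5.279552

5.2796


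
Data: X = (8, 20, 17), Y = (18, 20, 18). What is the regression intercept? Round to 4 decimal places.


a = ybar - b*xbar, where b = sum((xi-xbar)(yi-ybar)) / sum((xi-xbar)^2)
n = 3, xbar = 45/3 = 15, ybar = 56/3 ≈ 18.666667
Sxy = sum((xi-xbar)(yi-ybar)) = 10
Sxx = sum((xi-xbar)^2) = 78
b = Sxy / Sxx = 5/39 ≈ 0.128205
a = 18.666667 - 0.128205 * 15 = 653/39 ≈ 16.743590

16.7436


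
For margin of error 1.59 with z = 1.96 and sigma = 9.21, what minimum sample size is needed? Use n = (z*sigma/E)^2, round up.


z*sigma/E = 1.96 * 9.21 / 1.59 = 15043/1325 ≈ 11.353208
(z*sigma/E)^2 ≈ 128.895322
round up: n = 129

129


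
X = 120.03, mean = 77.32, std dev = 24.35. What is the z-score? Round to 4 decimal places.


z = (X - mu) / sigma
X - mu = 120.03 - 77.32 = 42.71
z = 42.71 / 24.35 = 4271/2435 ≈ 1.754004

1.7540


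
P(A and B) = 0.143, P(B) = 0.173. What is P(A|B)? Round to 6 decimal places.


P(A|B) = P(A and B) / P(B) = 0.143 / 0.173 = 143/173 ≈ 0.82658960

0.826590


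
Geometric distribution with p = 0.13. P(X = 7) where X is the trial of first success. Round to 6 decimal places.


P = (1-p)^(k-1) * p
(1-p)^(k-1) = 0.87^6 ≈ 0.4336262
P = 0.4336262 * 0.13 ≈ 0.05637141

0.056371


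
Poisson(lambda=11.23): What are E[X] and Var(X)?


E[X] = Var(X) = lambda = 11.23

11.23, 11.23


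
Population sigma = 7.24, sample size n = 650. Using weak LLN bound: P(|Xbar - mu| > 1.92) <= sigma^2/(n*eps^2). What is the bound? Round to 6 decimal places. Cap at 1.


bound = min(1, sigma^2/(n*eps^2))
sigma^2 = 7.24^2 = 52.4176
n*eps^2 = 650 * 1.92^2 = 650 * 3.6864 = 2396.16
sigma^2/(n*eps^2) = 52.4176 / 2396.16 ≈ 0.02187567

0.021876


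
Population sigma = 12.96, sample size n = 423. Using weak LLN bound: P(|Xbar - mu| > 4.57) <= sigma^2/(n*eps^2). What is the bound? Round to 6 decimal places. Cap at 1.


bound = min(1, sigma^2/(n*eps^2))
sigma^2 = 12.96^2 = 167.9616
n*eps^2 = 423 * 4.57^2 = 423 * 20.8849 = 8834.3127
sigma^2/(n*eps^2) = 167.9616 / 8834.3127 ≈ 0.01901241

0.019012


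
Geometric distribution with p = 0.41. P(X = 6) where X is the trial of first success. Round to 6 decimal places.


P = (1-p)^(k-1) * p
(1-p)^(k-1) = 0.59^5 ≈ 0.07149243
P = 0.07149243 * 0.41 ≈ 0.02931190

0.029312


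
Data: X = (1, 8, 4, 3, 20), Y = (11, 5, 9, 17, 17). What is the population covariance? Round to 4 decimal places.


Cov = (1/n)*sum((xi-xbar)(yi-ybar))
n = 5, xbar = 36/5 = 7.2, ybar = 59/5 = 11.8
sum((xi-xbar)(yi-ybar)) = 53.2
Cov = 53.2 / 5 = 10.64

10.6400


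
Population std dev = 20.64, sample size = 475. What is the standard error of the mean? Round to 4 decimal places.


SE = sigma / sqrt(n)
sqrt(475) ≈ 21.794495
SE = 20.64 / 21.794495 ≈ 0.947028

0.9470


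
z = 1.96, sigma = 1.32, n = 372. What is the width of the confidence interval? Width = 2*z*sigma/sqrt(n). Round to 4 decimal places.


width = 2*z*sigma/sqrt(n)
2*z*sigma = 2 * 1.96 * 1.32 = 5.1744
sqrt(372) ≈ 19.287302
width = 5.1744 / 19.287302 ≈ 0.268280

0.2683


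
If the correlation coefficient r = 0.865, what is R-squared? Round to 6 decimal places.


R^2 = r^2 = (0.865)^2 = 0.748225

0.748225


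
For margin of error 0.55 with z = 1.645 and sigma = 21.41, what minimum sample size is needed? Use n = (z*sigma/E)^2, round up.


z*sigma/E = 1.645 * 21.41 / 0.55 ≈ 64.035364
(z*sigma/E)^2 ≈ 4100.527796
round up: n = 4101

4101


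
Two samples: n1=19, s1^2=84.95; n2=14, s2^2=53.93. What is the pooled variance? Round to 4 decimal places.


sp^2 = ((n1-1)*s1^2 + (n2-1)*s2^2)/(n1+n2-2)
(n1-1)*s1^2 = 18 * 84.95 = 1529.1
(n2-1)*s2^2 = 13 * 53.93 = 701.09
numerator = 1529.1 + 701.09 = 2230.19
n1+n2-2 = 31
sp^2 = 2230.19 / 31 = 223019/3100 ≈ 71.941613

71.9416


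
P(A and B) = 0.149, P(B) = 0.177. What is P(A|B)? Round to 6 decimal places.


P(A|B) = P(A and B) / P(B) = 0.149 / 0.177 = 149/177 ≈ 0.84180791

0.841808


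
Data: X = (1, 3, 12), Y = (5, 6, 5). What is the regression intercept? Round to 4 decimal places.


a = ybar - b*xbar, where b = sum((xi-xbar)(yi-ybar)) / sum((xi-xbar)^2)
n = 3, xbar = 16/3 ≈ 5.333333, ybar = 16/3 ≈ 5.333333
Sxy = sum((xi-xbar)(yi-ybar)) = -7/3 ≈ -2.333333
Sxx = sum((xi-xbar)^2) = 206/3 ≈ 68.666667
b = Sxy / Sxx = -7/206 ≈ -0.033981
a = 5.333333 - (-0.033981) * 5.333333 = 568/103 ≈ 5.514563

5.5146


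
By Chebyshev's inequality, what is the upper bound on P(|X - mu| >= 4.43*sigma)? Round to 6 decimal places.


P <= 1/k^2
k^2 = 4.43^2 = 19.6249
1/k^2 = 1 / 19.6249 ≈ 0.05095567

0.050956


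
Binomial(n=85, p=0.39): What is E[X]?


E[X] = n*p = 85 * 0.39 = 33.15

33.15


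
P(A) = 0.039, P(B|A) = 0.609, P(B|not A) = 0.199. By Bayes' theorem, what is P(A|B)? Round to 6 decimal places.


P(A|B) = P(B|A)*P(A) / P(B), P(B) = P(B|A)*P(A) + P(B|not A)*P(not A)
P(B|A)*P(A) = 0.609 * 0.039 = 0.023751
P(B|not A)*P(not A) = 0.199 * 0.961 = 0.191239
P(B) = 0.023751 + 0.191239 = 0.21499
P(A|B) = 0.023751 / 0.21499 ≈ 0.11047491

0.110475


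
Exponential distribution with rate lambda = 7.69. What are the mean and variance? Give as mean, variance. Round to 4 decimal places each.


mean = 1/lam, var = 1/lam^2
mean = 1 / 7.69 = 100/769 ≈ 0.130039
lam^2 = 7.69^2 = 59.1361
var = 1 / 59.1361 ≈ 0.016910

0.1300, 0.0169


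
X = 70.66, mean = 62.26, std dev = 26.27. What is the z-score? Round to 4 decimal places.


z = (X - mu) / sigma
X - mu = 70.66 - 62.26 = 8.4
z = 8.4 / 26.27 = 840/2627 ≈ 0.319756

0.3198


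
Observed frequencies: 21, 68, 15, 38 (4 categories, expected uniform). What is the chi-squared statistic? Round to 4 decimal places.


chi2 = sum((O-E)^2/E), E = total/4
total = 142, E = 142/4 = 35.5
(21 - 35.5)^2 / 35.5 = 210.25 / 35.5 = 841/142 ≈ 5.922535
(68 - 35.5)^2 / 35.5 = 1056.25 / 35.5 = 4225/142 ≈ 29.753521
(15 - 35.5)^2 / 35.5 = 420.25 / 35.5 = 1681/142 ≈ 11.838028
(38 - 35.5)^2 / 35.5 = 6.25 / 35.5 = 25/142 ≈ 0.176056
chi2 = 3386/71 ≈ 47.690141

47.6901


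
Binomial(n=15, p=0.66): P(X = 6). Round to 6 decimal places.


P = C(n,k) * p^k * (1-p)^(n-k)
C(15,6) = 5005
p^k = 0.66^6 ≈ 0.08265395
(1-p)^(n-k) = 0.34^9 ≈ 0.00006071699
P = 5005 * 0.08265395 * 0.00006071699 ≈ 0.025118

0.025118


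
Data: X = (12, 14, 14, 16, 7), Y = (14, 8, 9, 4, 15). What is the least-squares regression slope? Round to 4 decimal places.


b = sum((xi-xbar)(yi-ybar)) / sum((xi-xbar)^2)
n = 5, xbar = 63/5 = 12.6, ybar = 50/5 = 10
Sxy = sum((xi-xbar)(yi-ybar)) = -55
Sxx = sum((xi-xbar)^2) = 47.2
b = Sxy / Sxx = -275/236 ≈ -1.165254

-1.1653


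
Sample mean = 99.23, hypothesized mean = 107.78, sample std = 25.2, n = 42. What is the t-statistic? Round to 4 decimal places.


t = (xbar - mu0) / (s/sqrt(n))
xbar - mu0 = 99.23 - 107.78 = -8.55
sqrt(42) ≈ 6.48074070
s/sqrt(n) = 25.2 / 6.48074070 ≈ 3.88844442
t = -8.55 / 3.88844442 ≈ -2.198823

-2.1988


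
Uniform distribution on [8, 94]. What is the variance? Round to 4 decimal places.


Var = (b-a)^2 / 12
(b-a)^2 = (94 - 8)^2 = 7396
Var = 7396/12 ≈ 616.333333

616.3333


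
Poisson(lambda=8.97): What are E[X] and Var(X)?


E[X] = Var(X) = lambda = 8.97

8.97, 8.97


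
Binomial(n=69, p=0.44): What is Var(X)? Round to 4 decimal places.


Var = n*p*(1-p) = 69 * 0.44 * 0.56 = 17.0016

17.0016


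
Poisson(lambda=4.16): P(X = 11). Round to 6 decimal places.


P = e^(-lam) * lam^k / k!
e^(-4.16) ≈ 0.01560756
lam^k = 4.16^11 ≈ 6456938.306219
k! = 11! = 39916800
P = 0.01560756 * 6456938.306219 / 39916800 ≈ 0.002525

0.002525


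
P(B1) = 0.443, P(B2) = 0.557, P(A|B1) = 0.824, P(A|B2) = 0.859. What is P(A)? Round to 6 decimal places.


P(A) = P(A|B1)*P(B1) + P(A|B2)*P(B2)
P(A|B1)*P(B1) = 0.824 * 0.443 = 0.365032
P(A|B2)*P(B2) = 0.859 * 0.557 = 0.478463
P(A) = 0.365032 + 0.478463 = 0.843495

0.843495


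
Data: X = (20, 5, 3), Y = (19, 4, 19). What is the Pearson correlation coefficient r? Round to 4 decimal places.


r = sum((xi-xbar)(yi-ybar)) / sqrt(sum((xi-xbar)^2) * sum((yi-ybar)^2))
n = 3, xbar = 28/3 ≈ 9.333333, ybar = 42/3 = 14
Sxy = sum((xi-xbar)(yi-ybar)) = 65
Sxx = sum((xi-xbar)^2) = 518/3 ≈ 172.666667
Syy = sum((yi-ybar)^2) = 150
sqrt(Sxx*Syy) ≈ 160.934769
r = Sxy / sqrt(Sxx*Syy) = 65 / 160.934769 ≈ 0.403890

0.4039


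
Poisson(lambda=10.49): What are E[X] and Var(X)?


E[X] = Var(X) = lambda = 10.49

10.49, 10.49


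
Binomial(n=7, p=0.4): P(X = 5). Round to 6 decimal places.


P = C(n,k) * p^k * (1-p)^(n-k)
C(7,5) = 21
p^k = 0.4^5 = 0.01024
(1-p)^(n-k) = 0.6^2 = 0.36
P = 21 * 0.01024 * 0.36 ≈ 0.077414

0.077414


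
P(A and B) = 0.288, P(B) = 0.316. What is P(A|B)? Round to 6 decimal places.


P(A|B) = P(A and B) / P(B) = 0.288 / 0.316 = 72/79 ≈ 0.91139241

0.911392


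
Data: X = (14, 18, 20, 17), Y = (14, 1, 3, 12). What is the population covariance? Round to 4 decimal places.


Cov = (1/n)*sum((xi-xbar)(yi-ybar))
n = 4, xbar = 69/4 = 17.25, ybar = 30/4 = 7.5
sum((xi-xbar)(yi-ybar)) = -39.5
Cov = -39.5 / 4 = -9.875

-9.8750


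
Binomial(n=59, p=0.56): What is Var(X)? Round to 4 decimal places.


Var = n*p*(1-p) = 59 * 0.56 * 0.44 = 14.5376

14.5376


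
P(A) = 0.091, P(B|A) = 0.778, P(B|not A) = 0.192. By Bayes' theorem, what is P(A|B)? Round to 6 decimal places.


P(A|B) = P(B|A)*P(A) / P(B), P(B) = P(B|A)*P(A) + P(B|not A)*P(not A)
P(B|A)*P(A) = 0.778 * 0.091 = 0.070798
P(B|not A)*P(not A) = 0.192 * 0.909 = 0.174528
P(B) = 0.070798 + 0.174528 = 0.245326
P(A|B) = 0.070798 / 0.245326 ≈ 0.28858743

0.288587


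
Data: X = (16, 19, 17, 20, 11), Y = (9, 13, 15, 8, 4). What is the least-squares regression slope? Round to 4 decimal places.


b = sum((xi-xbar)(yi-ybar)) / sum((xi-xbar)^2)
n = 5, xbar = 83/5 = 16.6, ybar = 49/5 = 9.8
Sxy = sum((xi-xbar)(yi-ybar)) = 36.6
Sxx = sum((xi-xbar)^2) = 49.2
b = Sxy / Sxx = 61/82 ≈ 0.743902

0.7439


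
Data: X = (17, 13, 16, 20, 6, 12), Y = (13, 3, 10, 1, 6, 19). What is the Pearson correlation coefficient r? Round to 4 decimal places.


r = sum((xi-xbar)(yi-ybar)) / sqrt(sum((xi-xbar)^2) * sum((yi-ybar)^2))
n = 6, xbar = 84/6 = 14, ybar = 52/6 = 26/3 ≈ 8.666667
Sxy = sum((xi-xbar)(yi-ybar)) = -24
Sxx = sum((xi-xbar)^2) = 118
Syy = sum((yi-ybar)^2) = 676/3 ≈ 225.333333
sqrt(Sxx*Syy) ≈ 163.062360
r = Sxy / sqrt(Sxx*Syy) = -24 / 163.062360 ≈ -0.147183

-0.1472


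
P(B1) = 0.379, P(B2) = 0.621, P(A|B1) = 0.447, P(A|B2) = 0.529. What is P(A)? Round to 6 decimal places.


P(A) = P(A|B1)*P(B1) + P(A|B2)*P(B2)
P(A|B1)*P(B1) = 0.447 * 0.379 = 0.169413
P(A|B2)*P(B2) = 0.529 * 0.621 = 0.328509
P(A) = 0.169413 + 0.328509 = 0.497922

0.497922


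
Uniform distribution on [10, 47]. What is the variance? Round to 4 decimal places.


Var = (b-a)^2 / 12
(b-a)^2 = (47 - 10)^2 = 1369
Var = 1369/12 ≈ 114.083333

114.0833


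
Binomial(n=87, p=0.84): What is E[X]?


E[X] = n*p = 87 * 0.84 = 73.08

73.08


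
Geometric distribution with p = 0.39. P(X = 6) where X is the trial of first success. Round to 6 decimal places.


P = (1-p)^(k-1) * p
(1-p)^(k-1) = 0.61^5 ≈ 0.08445963
P = 0.08445963 * 0.39 ≈ 0.03293926

0.032939


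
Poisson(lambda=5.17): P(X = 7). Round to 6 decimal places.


P = e^(-lam) * lam^k / k!
e^(-5.17) ≈ 0.005684569
lam^k = 5.17^7 ≈ 98726.513810
k! = 7! = 5040
P = 0.005684569 * 98726.513810 / 5040 ≈ 0.111353

0.111353


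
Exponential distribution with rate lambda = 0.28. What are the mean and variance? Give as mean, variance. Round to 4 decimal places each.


mean = 1/lam, var = 1/lam^2
mean = 1 / 0.28 = 25/7 ≈ 3.571429
lam^2 = 0.28^2 = 0.0784
var = 1 / 0.0784 = 625/49 ≈ 12.755102

3.5714, 12.7551


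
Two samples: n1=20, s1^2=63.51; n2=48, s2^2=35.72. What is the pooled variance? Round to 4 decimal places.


sp^2 = ((n1-1)*s1^2 + (n2-1)*s2^2)/(n1+n2-2)
(n1-1)*s1^2 = 19 * 63.51 = 1206.69
(n2-1)*s2^2 = 47 * 35.72 = 1678.84
numerator = 1206.69 + 1678.84 = 2885.53
n1+n2-2 = 66
sp^2 = 2885.53 / 66 = 288553/6600 ≈ 43.720152

43.7202


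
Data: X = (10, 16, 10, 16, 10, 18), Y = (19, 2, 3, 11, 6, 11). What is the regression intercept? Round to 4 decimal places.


a = ybar - b*xbar, where b = sum((xi-xbar)(yi-ybar)) / sum((xi-xbar)^2)
n = 6, xbar = 80/6 = 40/3 ≈ 13.333333, ybar = 52/6 = 26/3 ≈ 8.666667
Sxy = sum((xi-xbar)(yi-ybar)) = -22/3 ≈ -7.333333
Sxx = sum((xi-xbar)^2) = 208/3 ≈ 69.333333
b = Sxy / Sxx = -11/104 ≈ -0.105769
a = 8.666667 - (-0.105769) * 13.333333 = 131/13 ≈ 10.076923

10.0769


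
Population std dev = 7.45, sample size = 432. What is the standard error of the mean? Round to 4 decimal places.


SE = sigma / sqrt(n)
sqrt(432) ≈ 20.784610
SE = 7.45 / 20.784610 ≈ 0.358438

0.3584


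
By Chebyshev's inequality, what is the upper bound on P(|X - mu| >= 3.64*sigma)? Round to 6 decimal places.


P <= 1/k^2
k^2 = 3.64^2 = 13.2496
1/k^2 = 1 / 13.2496 = 625/8281 ≈ 0.07547398

0.075474


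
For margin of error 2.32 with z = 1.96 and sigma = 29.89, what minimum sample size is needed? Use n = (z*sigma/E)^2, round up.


z*sigma/E = 1.96 * 29.89 / 2.32 = 146461/5800 ≈ 25.251897
(z*sigma/E)^2 ≈ 637.658279
round up: n = 638

638


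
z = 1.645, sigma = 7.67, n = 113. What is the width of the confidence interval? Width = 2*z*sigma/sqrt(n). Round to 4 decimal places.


width = 2*z*sigma/sqrt(n)
2*z*sigma = 2 * 1.645 * 7.67 = 25.2343
sqrt(113) ≈ 10.630146
width = 25.2343 / 10.630146 ≈ 2.373843

2.3738


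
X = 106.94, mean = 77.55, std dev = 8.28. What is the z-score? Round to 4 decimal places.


z = (X - mu) / sigma
X - mu = 106.94 - 77.55 = 29.39
z = 29.39 / 8.28 = 2939/828 ≈ 3.549517

3.5495


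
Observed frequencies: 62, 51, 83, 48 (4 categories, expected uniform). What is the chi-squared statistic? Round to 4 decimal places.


chi2 = sum((O-E)^2/E), E = total/4
total = 244, E = 244/4 = 61
(62 - 61)^2 / 61 = 1 / 61 = 1/61 ≈ 0.016393
(51 - 61)^2 / 61 = 100 / 61 = 100/61 ≈ 1.639344
(83 - 61)^2 / 61 = 484 / 61 = 484/61 ≈ 7.934426
(48 - 61)^2 / 61 = 169 / 61 = 169/61 ≈ 2.770492
chi2 = 754/61 ≈ 12.360656

12.3607


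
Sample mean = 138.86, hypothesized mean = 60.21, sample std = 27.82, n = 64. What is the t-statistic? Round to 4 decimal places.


t = (xbar - mu0) / (s/sqrt(n))
xbar - mu0 = 138.86 - 60.21 = 78.65
sqrt(64) = 8
s/sqrt(n) = 27.82 / 8 = 3.4775
t = 78.65 / 3.4775 = 2420/107 ≈ 22.616822

22.6168


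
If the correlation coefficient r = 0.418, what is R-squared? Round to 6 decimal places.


R^2 = r^2 = (0.418)^2 = 0.174724

0.174724


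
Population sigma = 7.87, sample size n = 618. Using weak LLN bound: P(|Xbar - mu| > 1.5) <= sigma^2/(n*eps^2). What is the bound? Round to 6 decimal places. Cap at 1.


bound = min(1, sigma^2/(n*eps^2))
sigma^2 = 7.87^2 = 61.9369
n*eps^2 = 618 * 1.5^2 = 618 * 2.25 = 1390.5
sigma^2/(n*eps^2) = 61.9369 / 1390.5 ≈ 0.04454290

0.044543


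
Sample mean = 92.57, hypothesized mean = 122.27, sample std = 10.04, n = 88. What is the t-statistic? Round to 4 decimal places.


t = (xbar - mu0) / (s/sqrt(n))
xbar - mu0 = 92.57 - 122.27 = -29.7
sqrt(88) ≈ 9.38083152
s/sqrt(n) = 10.04 / 9.38083152 ≈ 1.07026760
t = -29.7 / 1.07026760 ≈ -27.750069

-27.7501


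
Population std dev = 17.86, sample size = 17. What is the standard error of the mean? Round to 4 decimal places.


SE = sigma / sqrt(n)
sqrt(17) ≈ 4.123106
SE = 17.86 / 4.123106 ≈ 4.331686

4.3317


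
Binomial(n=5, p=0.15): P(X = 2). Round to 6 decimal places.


P = C(n,k) * p^k * (1-p)^(n-k)
C(5,2) = 10
p^k = 0.15^2 = 0.0225
(1-p)^(n-k) = 0.85^3 = 0.614125
P = 10 * 0.0225 * 0.614125 ≈ 0.138178

0.138178


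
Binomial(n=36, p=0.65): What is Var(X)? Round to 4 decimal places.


Var = n*p*(1-p) = 36 * 0.65 * 0.35 = 8.19

8.1900


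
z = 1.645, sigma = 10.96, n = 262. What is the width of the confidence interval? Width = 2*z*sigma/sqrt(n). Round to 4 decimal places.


width = 2*z*sigma/sqrt(n)
2*z*sigma = 2 * 1.645 * 10.96 = 36.0584
sqrt(262) ≈ 16.186414
width = 36.0584 / 16.186414 ≈ 2.227695

2.2277


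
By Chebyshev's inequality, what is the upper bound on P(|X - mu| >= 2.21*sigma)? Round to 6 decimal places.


P <= 1/k^2
k^2 = 2.21^2 = 4.8841
1/k^2 = 1 / 4.8841 ≈ 0.20474601

0.204746


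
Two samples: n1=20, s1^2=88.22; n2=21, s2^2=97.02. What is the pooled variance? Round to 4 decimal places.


sp^2 = ((n1-1)*s1^2 + (n2-1)*s2^2)/(n1+n2-2)
(n1-1)*s1^2 = 19 * 88.22 = 1676.18
(n2-1)*s2^2 = 20 * 97.02 = 1940.4
numerator = 1676.18 + 1940.4 = 3616.58
n1+n2-2 = 39
sp^2 = 3616.58 / 39 = 180829/1950 ≈ 92.732821

92.7328


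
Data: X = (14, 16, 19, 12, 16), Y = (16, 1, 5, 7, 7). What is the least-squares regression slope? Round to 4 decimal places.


b = sum((xi-xbar)(yi-ybar)) / sum((xi-xbar)^2)
n = 5, xbar = 77/5 = 15.4, ybar = 36/5 = 7.2
Sxy = sum((xi-xbar)(yi-ybar)) = -23.4
Sxx = sum((xi-xbar)^2) = 27.2
b = Sxy / Sxx = -117/136 ≈ -0.860294

-0.8603


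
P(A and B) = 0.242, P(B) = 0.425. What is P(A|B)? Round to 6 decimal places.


P(A|B) = P(A and B) / P(B) = 0.242 / 0.425 = 242/425 ≈ 0.56941176

0.569412


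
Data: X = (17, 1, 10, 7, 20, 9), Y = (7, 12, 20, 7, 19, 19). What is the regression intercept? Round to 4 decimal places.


a = ybar - b*xbar, where b = sum((xi-xbar)(yi-ybar)) / sum((xi-xbar)^2)
n = 6, xbar = 64/6 = 32/3 ≈ 10.666667, ybar = 84/6 = 14
Sxy = sum((xi-xbar)(yi-ybar)) = 35
Sxx = sum((xi-xbar)^2) = 712/3 ≈ 237.333333
b = Sxy / Sxx = 105/712 ≈ 0.147472
a = 14 - 0.147472 * 10.666667 = 1106/89 ≈ 12.426966

12.4270


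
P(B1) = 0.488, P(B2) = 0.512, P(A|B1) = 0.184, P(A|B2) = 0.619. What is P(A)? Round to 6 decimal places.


P(A) = P(A|B1)*P(B1) + P(A|B2)*P(B2)
P(A|B1)*P(B1) = 0.184 * 0.488 = 0.089792
P(A|B2)*P(B2) = 0.619 * 0.512 = 0.316928
P(A) = 0.089792 + 0.316928 = 0.40672

0.406720


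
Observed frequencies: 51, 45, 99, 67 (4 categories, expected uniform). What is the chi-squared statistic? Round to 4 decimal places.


chi2 = sum((O-E)^2/E), E = total/4
total = 262, E = 262/4 = 65.5
(51 - 65.5)^2 / 65.5 = 210.25 / 65.5 = 841/262 ≈ 3.209924
(45 - 65.5)^2 / 65.5 = 420.25 / 65.5 = 1681/262 ≈ 6.416031
(99 - 65.5)^2 / 65.5 = 1122.25 / 65.5 = 4489/262 ≈ 17.133588
(67 - 65.5)^2 / 65.5 = 2.25 / 65.5 = 9/262 ≈ 0.034351
chi2 = 3510/131 ≈ 26.793893

26.7939


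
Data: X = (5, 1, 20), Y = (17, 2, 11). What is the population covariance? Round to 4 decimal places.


Cov = (1/n)*sum((xi-xbar)(yi-ybar))
n = 3, xbar = 26/3 ≈ 8.666667, ybar = 30/3 = 10
sum((xi-xbar)(yi-ybar)) = 47
Cov = 47 / 3 = 47/3 ≈ 15.666667

15.6667


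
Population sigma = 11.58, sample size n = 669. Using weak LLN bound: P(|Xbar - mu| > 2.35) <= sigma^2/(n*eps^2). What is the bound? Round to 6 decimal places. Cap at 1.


bound = min(1, sigma^2/(n*eps^2))
sigma^2 = 11.58^2 = 134.0964
n*eps^2 = 669 * 2.35^2 = 669 * 5.5225 = 3694.5525
sigma^2/(n*eps^2) = 134.0964 / 3694.5525 ≈ 0.03629571

0.036296


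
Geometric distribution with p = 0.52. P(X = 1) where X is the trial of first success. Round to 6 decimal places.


P = (1-p)^(k-1) * p
(1-p)^(k-1) = 0.48^0 = 1
P = 1 * 0.52 = 0.52

0.520000


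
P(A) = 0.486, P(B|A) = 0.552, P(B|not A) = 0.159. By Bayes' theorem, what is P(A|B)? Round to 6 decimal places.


P(A|B) = P(B|A)*P(A) / P(B), P(B) = P(B|A)*P(A) + P(B|not A)*P(not A)
P(B|A)*P(A) = 0.552 * 0.486 = 0.268272
P(B|not A)*P(not A) = 0.159 * 0.514 = 0.081726
P(B) = 0.268272 + 0.081726 = 0.349998
P(A|B) = 0.268272 / 0.349998 ≈ 0.76649581

0.766496


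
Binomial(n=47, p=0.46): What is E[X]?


E[X] = n*p = 47 * 0.46 = 21.62

21.62


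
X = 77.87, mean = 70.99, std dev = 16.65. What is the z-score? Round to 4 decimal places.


z = (X - mu) / sigma
X - mu = 77.87 - 70.99 = 6.88
z = 6.88 / 16.65 = 688/1665 ≈ 0.413213

0.4132


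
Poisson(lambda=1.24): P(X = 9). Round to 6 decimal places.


P = e^(-lam) * lam^k / k!
e^(-1.24) ≈ 0.2893842
lam^k = 1.24^9 ≈ 6.930988
k! = 9! = 362880
P = 0.2893842 * 6.930988 / 362880 ≈ 0.000006

0.000006


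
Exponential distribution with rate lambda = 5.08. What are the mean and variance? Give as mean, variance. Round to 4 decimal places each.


mean = 1/lam, var = 1/lam^2
mean = 1 / 5.08 = 25/127 ≈ 0.196850
lam^2 = 5.08^2 = 25.8064
var = 1 / 25.8064 ≈ 0.038750

0.1969, 0.0388


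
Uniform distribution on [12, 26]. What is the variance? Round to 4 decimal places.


Var = (b-a)^2 / 12
(b-a)^2 = (26 - 12)^2 = 196
Var = 196/12 ≈ 16.333333

16.3333


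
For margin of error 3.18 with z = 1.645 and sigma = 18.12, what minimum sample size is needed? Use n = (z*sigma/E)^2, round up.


z*sigma/E = 1.645 * 18.12 / 3.18 = 49679/5300 ≈ 9.373396
(z*sigma/E)^2 ≈ 87.860557
round up: n = 88

88


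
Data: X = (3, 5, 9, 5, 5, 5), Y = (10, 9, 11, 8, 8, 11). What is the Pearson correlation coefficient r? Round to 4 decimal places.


r = sum((xi-xbar)(yi-ybar)) / sqrt(sum((xi-xbar)^2) * sum((yi-ybar)^2))
n = 6, xbar = 32/6 = 16/3 ≈ 5.333333, ybar = 57/6 = 9.5
Sxy = sum((xi-xbar)(yi-ybar)) = 5
Sxx = sum((xi-xbar)^2) = 58/3 ≈ 19.333333
Syy = sum((yi-ybar)^2) = 9.5
sqrt(Sxx*Syy) ≈ 13.552368
r = Sxy / sqrt(Sxx*Syy) = 5 / 13.552368 ≈ 0.368939

0.3689


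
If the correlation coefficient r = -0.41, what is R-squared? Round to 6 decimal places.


R^2 = r^2 = (-0.41)^2 = 0.1681

0.168100


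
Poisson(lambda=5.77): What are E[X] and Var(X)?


E[X] = Var(X) = lambda = 5.77

5.77, 5.77


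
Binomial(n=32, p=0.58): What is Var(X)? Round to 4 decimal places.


Var = n*p*(1-p) = 32 * 0.58 * 0.42 = 7.7952

7.7952


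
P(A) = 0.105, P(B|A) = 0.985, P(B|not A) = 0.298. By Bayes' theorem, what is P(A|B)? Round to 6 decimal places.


P(A|B) = P(B|A)*P(A) / P(B), P(B) = P(B|A)*P(A) + P(B|not A)*P(not A)
P(B|A)*P(A) = 0.985 * 0.105 = 0.103425
P(B|not A)*P(not A) = 0.298 * 0.895 = 0.26671
P(B) = 0.103425 + 0.26671 = 0.370135
P(A|B) = 0.103425 / 0.370135 ≈ 0.27942507

0.279425


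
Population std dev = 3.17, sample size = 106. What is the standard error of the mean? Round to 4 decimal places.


SE = sigma / sqrt(n)
sqrt(106) ≈ 10.295630
SE = 3.17 / 10.295630 ≈ 0.307898

0.3079


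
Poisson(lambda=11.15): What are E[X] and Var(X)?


E[X] = Var(X) = lambda = 11.15

11.15, 11.15


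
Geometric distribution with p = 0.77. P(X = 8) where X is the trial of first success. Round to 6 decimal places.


P = (1-p)^(k-1) * p
(1-p)^(k-1) = 0.23^7 ≈ 0.00003404825
P = 0.00003404825 * 0.77 ≈ 0.00002621716

0.000026


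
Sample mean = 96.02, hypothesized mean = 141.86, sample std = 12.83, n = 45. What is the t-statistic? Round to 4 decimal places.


t = (xbar - mu0) / (s/sqrt(n))
xbar - mu0 = 96.02 - 141.86 = -45.84
sqrt(45) ≈ 6.70820393
s/sqrt(n) = 12.83 / 6.70820393 ≈ 1.91258348
t = -45.84 / 1.91258348 ≈ -23.967581

-23.9676


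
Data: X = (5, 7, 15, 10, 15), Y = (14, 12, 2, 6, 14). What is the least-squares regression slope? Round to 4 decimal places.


b = sum((xi-xbar)(yi-ybar)) / sum((xi-xbar)^2)
n = 5, xbar = 52/5 = 10.4, ybar = 48/5 = 9.6
Sxy = sum((xi-xbar)(yi-ybar)) = -45.2
Sxx = sum((xi-xbar)^2) = 83.2
b = Sxy / Sxx = -113/208 ≈ -0.543269

-0.5433


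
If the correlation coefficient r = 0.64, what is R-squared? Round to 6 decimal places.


R^2 = r^2 = (0.64)^2 = 0.4096

0.409600


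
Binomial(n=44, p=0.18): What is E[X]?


E[X] = n*p = 44 * 0.18 = 7.92

7.92


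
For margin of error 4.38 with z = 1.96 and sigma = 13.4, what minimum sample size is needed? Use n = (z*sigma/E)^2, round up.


z*sigma/E = 1.96 * 13.4 / 4.38 = 6566/1095 ≈ 5.996347
(z*sigma/E)^2 ≈ 35.956178
round up: n = 36

36


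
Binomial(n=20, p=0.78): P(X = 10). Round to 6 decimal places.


P = C(n,k) * p^k * (1-p)^(n-k)
C(20,10) = 184756
p^k = 0.78^10 ≈ 0.08335776
(1-p)^(n-k) = 0.22^10 ≈ 0.0000002655992
P = 184756 * 0.08335776 * 0.0000002655992 ≈ 0.004090

0.004090


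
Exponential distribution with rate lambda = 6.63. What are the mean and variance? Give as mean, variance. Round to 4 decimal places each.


mean = 1/lam, var = 1/lam^2
mean = 1 / 6.63 = 100/663 ≈ 0.150830
lam^2 = 6.63^2 = 43.9569
var = 1 / 43.9569 ≈ 0.022750

0.1508, 0.0227


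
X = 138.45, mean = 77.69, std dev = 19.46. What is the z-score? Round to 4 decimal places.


z = (X - mu) / sigma
X - mu = 138.45 - 77.69 = 60.76
z = 60.76 / 19.46 = 434/139 ≈ 3.122302

3.1223


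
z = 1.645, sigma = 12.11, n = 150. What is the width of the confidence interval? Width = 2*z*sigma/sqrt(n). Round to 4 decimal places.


width = 2*z*sigma/sqrt(n)
2*z*sigma = 2 * 1.645 * 12.11 = 39.8419
sqrt(150) ≈ 12.247449
width = 39.8419 / 12.247449 ≈ 3.253078

3.2531


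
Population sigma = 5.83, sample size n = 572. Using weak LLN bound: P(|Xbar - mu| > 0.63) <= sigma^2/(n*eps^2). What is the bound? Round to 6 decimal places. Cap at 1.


bound = min(1, sigma^2/(n*eps^2))
sigma^2 = 5.83^2 = 33.9889
n*eps^2 = 572 * 0.63^2 = 572 * 0.3969 = 227.0268
sigma^2/(n*eps^2) = 33.9889 / 227.0268 ≈ 0.14971316

0.149713


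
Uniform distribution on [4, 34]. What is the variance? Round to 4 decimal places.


Var = (b-a)^2 / 12
(b-a)^2 = (34 - 4)^2 = 900
Var = 900/12 = 75

75.0000


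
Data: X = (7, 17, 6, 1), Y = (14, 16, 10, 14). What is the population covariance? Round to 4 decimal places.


Cov = (1/n)*sum((xi-xbar)(yi-ybar))
n = 4, xbar = 31/4 = 7.75, ybar = 54/4 = 13.5
sum((xi-xbar)(yi-ybar)) = 25.5
Cov = 25.5 / 4 = 6.375

6.3750


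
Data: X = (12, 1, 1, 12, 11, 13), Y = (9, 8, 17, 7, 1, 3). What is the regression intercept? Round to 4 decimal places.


a = ybar - b*xbar, where b = sum((xi-xbar)(yi-ybar)) / sum((xi-xbar)^2)
n = 6, xbar = 50/6 = 25/3 ≈ 8.333333, ybar = 45/6 = 7.5
Sxy = sum((xi-xbar)(yi-ybar)) = -108
Sxx = sum((xi-xbar)^2) = 490/3 ≈ 163.333333
b = Sxy / Sxx = -162/245 ≈ -0.661224
a = 7.5 - (-0.661224) * 8.333333 = 1275/98 ≈ 13.010204

13.0102


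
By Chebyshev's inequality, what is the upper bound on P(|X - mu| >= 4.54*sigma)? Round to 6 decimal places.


P <= 1/k^2
k^2 = 4.54^2 = 20.6116
1/k^2 = 1 / 20.6116 ≈ 0.04851637

0.048516


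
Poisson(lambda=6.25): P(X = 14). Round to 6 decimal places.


P = e^(-lam) * lam^k / k!
e^(-6.25) ≈ 0.001930454
lam^k = 6.25^14 ≈ 138777878078.144568
k! = 14! = 87178291200
P = 0.001930454 * 138777878078.144568 / 87178291200 ≈ 0.003073

0.003073


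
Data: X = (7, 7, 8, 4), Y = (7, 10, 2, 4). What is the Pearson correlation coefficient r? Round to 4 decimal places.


r = sum((xi-xbar)(yi-ybar)) / sqrt(sum((xi-xbar)^2) * sum((yi-ybar)^2))
n = 4, xbar = 26/4 = 6.5, ybar = 23/4 = 5.75
Sxy = sum((xi-xbar)(yi-ybar)) = 1.5
Sxx = sum((xi-xbar)^2) = 9
Syy = sum((yi-ybar)^2) = 36.75
sqrt(Sxx*Syy) ≈ 18.186533
r = Sxy / sqrt(Sxx*Syy) = 1.5 / 18.186533 ≈ 0.082479

0.0825


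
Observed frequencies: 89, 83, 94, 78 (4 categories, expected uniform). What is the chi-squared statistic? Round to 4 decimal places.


chi2 = sum((O-E)^2/E), E = total/4
total = 344, E = 344/4 = 86
(89 - 86)^2 / 86 = 9 / 86 = 9/86 ≈ 0.104651
(83 - 86)^2 / 86 = 9 / 86 = 9/86 ≈ 0.104651
(94 - 86)^2 / 86 = 64 / 86 = 32/43 ≈ 0.744186
(78 - 86)^2 / 86 = 64 / 86 = 32/43 ≈ 0.744186
chi2 = 73/43 ≈ 1.697674

1.6977


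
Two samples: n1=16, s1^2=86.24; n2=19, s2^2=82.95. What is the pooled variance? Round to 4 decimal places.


sp^2 = ((n1-1)*s1^2 + (n2-1)*s2^2)/(n1+n2-2)
(n1-1)*s1^2 = 15 * 86.24 = 1293.6
(n2-1)*s2^2 = 18 * 82.95 = 1493.1
numerator = 1293.6 + 1493.1 = 2786.7
n1+n2-2 = 33
sp^2 = 2786.7 / 33 = 9289/110 ≈ 84.445455

84.4455


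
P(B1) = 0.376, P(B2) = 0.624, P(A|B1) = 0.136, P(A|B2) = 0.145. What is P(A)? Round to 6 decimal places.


P(A) = P(A|B1)*P(B1) + P(A|B2)*P(B2)
P(A|B1)*P(B1) = 0.136 * 0.376 = 0.051136
P(A|B2)*P(B2) = 0.145 * 0.624 = 0.09048
P(A) = 0.051136 + 0.09048 = 0.141616

0.141616


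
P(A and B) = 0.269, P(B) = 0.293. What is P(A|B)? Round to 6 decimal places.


P(A|B) = P(A and B) / P(B) = 0.269 / 0.293 = 269/293 ≈ 0.91808874

0.918089


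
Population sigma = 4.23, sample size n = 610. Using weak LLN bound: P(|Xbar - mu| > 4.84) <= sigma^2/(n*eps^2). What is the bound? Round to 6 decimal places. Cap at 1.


bound = min(1, sigma^2/(n*eps^2))
sigma^2 = 4.23^2 = 17.8929
n*eps^2 = 610 * 4.84^2 = 610 * 23.4256 = 14289.616
sigma^2/(n*eps^2) = 17.8929 / 14289.616 ≈ 0.00125216

0.001252


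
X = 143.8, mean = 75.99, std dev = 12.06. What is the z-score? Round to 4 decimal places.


z = (X - mu) / sigma
X - mu = 143.8 - 75.99 = 67.81
z = 67.81 / 12.06 = 6781/1206 ≈ 5.622720

5.6227


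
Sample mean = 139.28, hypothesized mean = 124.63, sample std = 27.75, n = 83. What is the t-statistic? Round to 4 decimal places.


t = (xbar - mu0) / (s/sqrt(n))
xbar - mu0 = 139.28 - 124.63 = 14.65
sqrt(83) ≈ 9.11043358
s/sqrt(n) = 27.75 / 9.11043358 ≈ 3.04595821
t = 14.65 / 3.04595821 ≈ 4.809652

4.8097


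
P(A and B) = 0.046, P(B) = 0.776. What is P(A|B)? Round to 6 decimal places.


P(A|B) = P(A and B) / P(B) = 0.046 / 0.776 = 23/388 ≈ 0.05927835

0.059278


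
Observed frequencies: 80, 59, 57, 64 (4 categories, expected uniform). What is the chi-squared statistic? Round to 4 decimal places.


chi2 = sum((O-E)^2/E), E = total/4
total = 260, E = 260/4 = 65
(80 - 65)^2 / 65 = 225 / 65 = 45/13 ≈ 3.461538
(59 - 65)^2 / 65 = 36 / 65 = 36/65 ≈ 0.553846
(57 - 65)^2 / 65 = 64 / 65 = 64/65 ≈ 0.984615
(64 - 65)^2 / 65 = 1 / 65 = 1/65 ≈ 0.015385
chi2 = 326/65 ≈ 5.015385

5.0154


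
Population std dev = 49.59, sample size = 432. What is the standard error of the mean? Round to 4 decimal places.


SE = sigma / sqrt(n)
sqrt(432) ≈ 20.784610
SE = 49.59 / 20.784610 ≈ 2.385900

2.3859


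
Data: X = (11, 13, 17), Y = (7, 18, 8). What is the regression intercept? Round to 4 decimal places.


a = ybar - b*xbar, where b = sum((xi-xbar)(yi-ybar)) / sum((xi-xbar)^2)
n = 3, xbar = 41/3 ≈ 13.666667, ybar = 33/3 = 11
Sxy = sum((xi-xbar)(yi-ybar)) = -4
Sxx = sum((xi-xbar)^2) = 56/3 ≈ 18.666667
b = Sxy / Sxx = -3/14 ≈ -0.214286
a = 11 - (-0.214286) * 13.666667 = 195/14 ≈ 13.928571

13.9286


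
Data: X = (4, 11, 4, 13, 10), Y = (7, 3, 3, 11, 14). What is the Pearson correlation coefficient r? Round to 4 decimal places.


r = sum((xi-xbar)(yi-ybar)) / sqrt(sum((xi-xbar)^2) * sum((yi-ybar)^2))
n = 5, xbar = 42/5 = 8.4, ybar = 38/5 = 7.6
Sxy = sum((xi-xbar)(yi-ybar)) = 36.8
Sxx = sum((xi-xbar)^2) = 69.2
Syy = sum((yi-ybar)^2) = 95.2
sqrt(Sxx*Syy) ≈ 81.165510
r = Sxy / sqrt(Sxx*Syy) = 36.8 / 81.165510 ≈ 0.453395

0.4534


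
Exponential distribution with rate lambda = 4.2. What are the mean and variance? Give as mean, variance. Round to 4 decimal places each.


mean = 1/lam, var = 1/lam^2
mean = 1 / 4.2 = 5/21 ≈ 0.238095
lam^2 = 4.2^2 = 17.64
var = 1 / 17.64 = 25/441 ≈ 0.056689

0.2381, 0.0567


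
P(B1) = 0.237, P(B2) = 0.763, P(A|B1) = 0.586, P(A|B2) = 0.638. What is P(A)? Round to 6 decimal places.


P(A) = P(A|B1)*P(B1) + P(A|B2)*P(B2)
P(A|B1)*P(B1) = 0.586 * 0.237 = 0.138882
P(A|B2)*P(B2) = 0.638 * 0.763 = 0.486794
P(A) = 0.138882 + 0.486794 = 0.625676

0.625676


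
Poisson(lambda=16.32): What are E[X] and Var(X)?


E[X] = Var(X) = lambda = 16.32

16.32, 16.32


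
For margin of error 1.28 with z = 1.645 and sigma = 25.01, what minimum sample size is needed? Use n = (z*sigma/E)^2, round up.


z*sigma/E = 1.645 * 25.01 / 1.28 ≈ 32.141758
(z*sigma/E)^2 ≈ 1033.092595
round up: n = 1034

1034


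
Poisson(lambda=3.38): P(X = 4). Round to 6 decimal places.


P = e^(-lam) * lam^k / k!
e^(-3.38) ≈ 0.03404745
lam^k = 3.38^4 ≈ 130.516915
k! = 4! = 24
P = 0.03404745 * 130.516915 / 24 ≈ 0.185157

0.185157


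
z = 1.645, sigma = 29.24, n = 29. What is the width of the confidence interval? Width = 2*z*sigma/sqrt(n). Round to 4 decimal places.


width = 2*z*sigma/sqrt(n)
2*z*sigma = 2 * 1.645 * 29.24 = 96.1996
sqrt(29) ≈ 5.385165
width = 96.1996 / 5.385165 ≈ 17.863817

17.8638
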